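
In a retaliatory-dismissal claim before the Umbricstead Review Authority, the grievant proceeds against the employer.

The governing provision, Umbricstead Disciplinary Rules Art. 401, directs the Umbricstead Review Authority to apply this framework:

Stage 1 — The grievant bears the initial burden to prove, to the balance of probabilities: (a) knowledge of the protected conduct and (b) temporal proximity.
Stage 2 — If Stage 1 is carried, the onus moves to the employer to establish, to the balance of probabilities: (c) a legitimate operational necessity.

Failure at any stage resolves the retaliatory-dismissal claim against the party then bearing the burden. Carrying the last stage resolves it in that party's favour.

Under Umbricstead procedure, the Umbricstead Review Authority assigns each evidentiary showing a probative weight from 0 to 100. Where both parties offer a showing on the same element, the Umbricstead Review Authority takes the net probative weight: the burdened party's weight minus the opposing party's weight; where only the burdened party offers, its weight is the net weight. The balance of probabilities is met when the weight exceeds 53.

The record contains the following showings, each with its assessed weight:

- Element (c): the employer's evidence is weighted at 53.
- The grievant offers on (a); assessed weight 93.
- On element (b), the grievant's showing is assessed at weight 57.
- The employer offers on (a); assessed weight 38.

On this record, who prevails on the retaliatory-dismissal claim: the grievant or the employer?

grievant

Stage 1 — burden on grievant; standard: the balance of probabilities (weight exceeds 53).
    (a): 93 − 38 = 55 > 53 [met]
    (b): 57 > 53 [met]
  Stage 1 carried; the burden shifts to the employer.
Stage 2 — burden on employer; standard: the balance of probabilities (weight exceeds 53).
    (c): 53 ≤ 53 [not met]
  Not every element is met, so the employer fails to carry Stage 2.
The analysis ends at Stage 2; the grievant prevails.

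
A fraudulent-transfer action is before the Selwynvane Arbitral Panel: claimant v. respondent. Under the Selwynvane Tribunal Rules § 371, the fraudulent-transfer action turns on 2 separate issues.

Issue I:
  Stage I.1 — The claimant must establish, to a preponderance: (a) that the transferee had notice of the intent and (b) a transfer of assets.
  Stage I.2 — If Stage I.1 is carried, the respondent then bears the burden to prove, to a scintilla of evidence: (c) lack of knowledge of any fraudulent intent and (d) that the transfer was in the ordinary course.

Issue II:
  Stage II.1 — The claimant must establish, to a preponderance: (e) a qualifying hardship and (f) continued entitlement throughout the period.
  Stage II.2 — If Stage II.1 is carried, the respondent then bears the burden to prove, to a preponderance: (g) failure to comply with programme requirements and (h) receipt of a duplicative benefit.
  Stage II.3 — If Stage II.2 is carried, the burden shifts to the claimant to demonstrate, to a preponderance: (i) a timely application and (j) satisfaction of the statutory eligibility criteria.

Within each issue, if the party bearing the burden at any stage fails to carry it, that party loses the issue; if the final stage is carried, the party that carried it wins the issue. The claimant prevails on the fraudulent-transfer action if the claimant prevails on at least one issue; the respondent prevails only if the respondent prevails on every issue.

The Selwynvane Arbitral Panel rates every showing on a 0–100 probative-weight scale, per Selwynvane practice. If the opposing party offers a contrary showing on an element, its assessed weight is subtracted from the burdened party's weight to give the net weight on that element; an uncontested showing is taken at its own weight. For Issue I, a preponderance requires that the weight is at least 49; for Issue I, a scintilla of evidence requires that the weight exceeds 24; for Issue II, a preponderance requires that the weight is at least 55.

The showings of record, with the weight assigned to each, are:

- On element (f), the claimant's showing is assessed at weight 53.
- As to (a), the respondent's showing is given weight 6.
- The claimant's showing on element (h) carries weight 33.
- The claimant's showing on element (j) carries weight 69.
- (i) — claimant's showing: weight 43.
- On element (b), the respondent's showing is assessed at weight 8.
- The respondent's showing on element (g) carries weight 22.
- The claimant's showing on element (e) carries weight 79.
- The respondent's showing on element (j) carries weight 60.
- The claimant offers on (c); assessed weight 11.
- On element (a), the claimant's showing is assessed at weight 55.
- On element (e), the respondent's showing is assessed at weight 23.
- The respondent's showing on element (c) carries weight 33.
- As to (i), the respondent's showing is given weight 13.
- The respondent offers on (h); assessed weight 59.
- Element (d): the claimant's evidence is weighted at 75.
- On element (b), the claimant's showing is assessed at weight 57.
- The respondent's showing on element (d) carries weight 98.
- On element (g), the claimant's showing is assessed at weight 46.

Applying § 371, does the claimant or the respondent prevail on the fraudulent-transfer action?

— Issue I —
Stage I.1 (claimant, a preponderance, weight is at least 49): (a) net 55−6=49 ≥ 49 — meets; (b) net 57−8=49 ≥ 49 — meets.
  All elements met. The burden passes to the respondent.
Stage I.2 (respondent, a scintilla of evidence, weight exceeds 24): (c) net 33−11=22 ≤ 24 — fails; (d) net 98−75=23 ≤ 24 — fails.
  Not every element is met, so the respondent fails to carry Stage I.2.
The claimant prevails on this issue.
— Issue II —
Stage II.1 — burden on claimant; standard: a preponderance (weight is at least 55).
    (e): 79 − 23 = 56 ≥ 55 [met]
    (f): 53 < 55 [not met]
  The claimant does not carry Stage II.1.
So the respondent prevails on this issue.
Per-issue: Issue I → claimant; Issue II → respondent. The claimant must prevail on at least one issue; overall, the claimant prevails.

claimant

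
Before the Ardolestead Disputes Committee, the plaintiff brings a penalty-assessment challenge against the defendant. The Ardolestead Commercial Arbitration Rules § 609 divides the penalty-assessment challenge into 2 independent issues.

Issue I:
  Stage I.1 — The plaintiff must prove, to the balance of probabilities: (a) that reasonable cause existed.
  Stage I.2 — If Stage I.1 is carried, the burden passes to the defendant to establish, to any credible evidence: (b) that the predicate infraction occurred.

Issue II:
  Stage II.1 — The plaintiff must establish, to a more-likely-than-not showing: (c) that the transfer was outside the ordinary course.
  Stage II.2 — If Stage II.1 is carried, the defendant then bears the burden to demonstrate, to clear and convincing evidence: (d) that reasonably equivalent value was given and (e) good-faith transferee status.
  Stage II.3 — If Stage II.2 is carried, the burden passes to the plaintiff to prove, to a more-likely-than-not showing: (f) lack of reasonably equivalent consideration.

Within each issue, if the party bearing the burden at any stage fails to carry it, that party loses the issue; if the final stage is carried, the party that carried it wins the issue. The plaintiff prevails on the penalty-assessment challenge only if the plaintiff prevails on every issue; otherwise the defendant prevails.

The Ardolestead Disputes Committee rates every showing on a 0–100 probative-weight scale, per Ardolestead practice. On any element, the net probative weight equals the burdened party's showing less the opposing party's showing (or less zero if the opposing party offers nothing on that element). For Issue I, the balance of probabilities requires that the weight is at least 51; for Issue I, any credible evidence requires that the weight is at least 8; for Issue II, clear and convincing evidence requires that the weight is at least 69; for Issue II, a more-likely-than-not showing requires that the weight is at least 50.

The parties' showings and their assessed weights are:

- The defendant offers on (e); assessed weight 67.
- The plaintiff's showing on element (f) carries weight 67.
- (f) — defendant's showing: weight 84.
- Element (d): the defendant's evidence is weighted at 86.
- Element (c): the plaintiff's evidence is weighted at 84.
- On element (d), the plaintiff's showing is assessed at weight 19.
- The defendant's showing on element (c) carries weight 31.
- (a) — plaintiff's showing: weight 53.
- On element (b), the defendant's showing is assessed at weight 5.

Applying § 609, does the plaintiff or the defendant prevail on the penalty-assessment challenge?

plaintiff

— Issue I —
At Stage I.1 the plaintiff must meet the balance of probabilities (weight is at least 51): on (a) the weight is 53, ≥ 51, so (a) meets the standard.
  Stage I.1 is satisfied; the onus moves to the defendant.
At Stage I.2 the defendant must meet any credible evidence (weight is at least 8): on (b) the weight is 5, which does not reach 8, so (b) does not meet the standard.
  The defendant does not carry Stage I.2.
So the plaintiff prevails on this issue.
— Issue II —
Stage II.1 — burden on plaintiff; standard: a more-likely-than-not showing (weight is at least 50).
    (c): 84 − 31 = 53 ≥ 50 [met]
  Stage II.1 is satisfied; the onus moves to the defendant.
Stage II.2 — burden on defendant; standard: clear and convincing evidence (weight is at least 69).
    (d): 86 − 19 = 67 < 69 [not met]
    (e): 67 < 69 [not met]
  Not every element is met, so the defendant fails to carry Stage II.2.
So the plaintiff prevails on this issue.
Per-issue: Issue I → plaintiff; Issue II → plaintiff. The plaintiff must prevail on every issue; overall, the plaintiff prevails.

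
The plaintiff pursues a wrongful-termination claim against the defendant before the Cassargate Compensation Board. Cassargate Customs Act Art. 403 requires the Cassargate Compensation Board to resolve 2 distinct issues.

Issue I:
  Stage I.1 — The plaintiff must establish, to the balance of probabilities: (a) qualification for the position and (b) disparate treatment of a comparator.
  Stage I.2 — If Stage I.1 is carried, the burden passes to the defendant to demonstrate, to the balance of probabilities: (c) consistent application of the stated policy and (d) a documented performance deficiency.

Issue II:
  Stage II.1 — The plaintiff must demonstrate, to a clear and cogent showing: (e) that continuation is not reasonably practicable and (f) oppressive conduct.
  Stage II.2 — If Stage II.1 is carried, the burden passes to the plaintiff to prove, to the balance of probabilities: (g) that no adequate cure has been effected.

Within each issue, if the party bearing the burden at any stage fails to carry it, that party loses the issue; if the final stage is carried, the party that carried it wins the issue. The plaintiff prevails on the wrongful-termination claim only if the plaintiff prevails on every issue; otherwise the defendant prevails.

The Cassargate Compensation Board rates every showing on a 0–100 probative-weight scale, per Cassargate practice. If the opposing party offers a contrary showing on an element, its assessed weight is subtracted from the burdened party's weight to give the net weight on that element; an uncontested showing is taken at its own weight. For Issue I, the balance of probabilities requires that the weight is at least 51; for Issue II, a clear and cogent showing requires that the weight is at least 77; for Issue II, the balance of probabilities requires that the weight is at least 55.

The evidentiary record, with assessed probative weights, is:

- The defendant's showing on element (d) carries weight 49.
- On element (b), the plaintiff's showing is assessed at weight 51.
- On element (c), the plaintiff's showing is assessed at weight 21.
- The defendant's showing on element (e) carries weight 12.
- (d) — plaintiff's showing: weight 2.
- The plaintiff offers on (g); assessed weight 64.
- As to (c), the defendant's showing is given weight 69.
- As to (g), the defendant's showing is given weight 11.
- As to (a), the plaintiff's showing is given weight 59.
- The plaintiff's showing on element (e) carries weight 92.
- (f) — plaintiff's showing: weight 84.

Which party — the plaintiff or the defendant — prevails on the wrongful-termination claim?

defendant

— Issue I —
Stage I.1 — burden on plaintiff; standard: the balance of probabilities (weight is at least 51).
    (a): 59 ≥ 51 [met]
    (b): 51 ≥ 51 [met]
  All elements met. The burden passes to the defendant.
Stage I.2 — burden on defendant; standard: the balance of probabilities (weight is at least 51).
    (c): 69 − 21 = 48 < 51 [not met]
    (d): 49 − 2 = 47 < 51 [not met]
  Not every element is met, so the defendant fails to carry Stage I.2.
So the plaintiff prevails on this issue.
— Issue II —
At Stage II.1 the plaintiff must meet a clear and cogent showing (weight is at least 77): on (e) the weight is 92 less the opposing 12 gives net 80, which does reach 77, so (e) meets the standard; on (f) the weight is 84, ≥ 77, so (f) meets the standard.
  Stage II.1 is satisfied; the plaintiff continues to bear the burden.
At Stage II.2 the plaintiff must meet the balance of probabilities (weight is at least 55): on (g) the weight is 64 less the opposing 11 gives net 53, which does not reach 55, so (g) does not meet the standard.
  Not every element is met, so the plaintiff fails to carry Stage II.2.
The defendant prevails on this issue.
Per-issue: Issue I → plaintiff; Issue II → defendant. The plaintiff must prevail on every issue; overall, the defendant prevails.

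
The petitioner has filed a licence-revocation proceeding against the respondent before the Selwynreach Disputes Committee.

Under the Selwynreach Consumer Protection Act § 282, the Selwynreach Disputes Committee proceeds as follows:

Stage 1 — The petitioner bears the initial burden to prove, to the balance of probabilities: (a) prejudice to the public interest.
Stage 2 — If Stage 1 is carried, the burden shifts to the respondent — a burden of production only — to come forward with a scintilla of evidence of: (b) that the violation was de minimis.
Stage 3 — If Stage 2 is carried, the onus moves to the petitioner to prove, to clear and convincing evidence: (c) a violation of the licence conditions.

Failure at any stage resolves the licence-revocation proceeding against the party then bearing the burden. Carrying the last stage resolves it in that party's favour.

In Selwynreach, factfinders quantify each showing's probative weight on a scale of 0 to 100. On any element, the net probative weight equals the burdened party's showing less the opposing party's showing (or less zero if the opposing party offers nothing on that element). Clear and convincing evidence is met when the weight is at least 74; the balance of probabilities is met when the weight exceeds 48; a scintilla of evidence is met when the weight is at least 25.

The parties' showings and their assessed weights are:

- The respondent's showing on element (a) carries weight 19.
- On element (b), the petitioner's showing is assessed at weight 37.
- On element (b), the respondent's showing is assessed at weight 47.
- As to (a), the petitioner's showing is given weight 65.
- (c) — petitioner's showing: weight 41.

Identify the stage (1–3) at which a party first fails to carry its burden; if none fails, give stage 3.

At Stage 1 the petitioner must meet the balance of probabilities (weight exceeds 48): on (a) the weight is 65 less the opposing 19 gives net 46, ≤ 48, so (a) does not meet the standard.
  Not every element is met, so the petitioner fails to carry Stage 1.
The analysis ends at Stage 1; the respondent prevails.

stage 1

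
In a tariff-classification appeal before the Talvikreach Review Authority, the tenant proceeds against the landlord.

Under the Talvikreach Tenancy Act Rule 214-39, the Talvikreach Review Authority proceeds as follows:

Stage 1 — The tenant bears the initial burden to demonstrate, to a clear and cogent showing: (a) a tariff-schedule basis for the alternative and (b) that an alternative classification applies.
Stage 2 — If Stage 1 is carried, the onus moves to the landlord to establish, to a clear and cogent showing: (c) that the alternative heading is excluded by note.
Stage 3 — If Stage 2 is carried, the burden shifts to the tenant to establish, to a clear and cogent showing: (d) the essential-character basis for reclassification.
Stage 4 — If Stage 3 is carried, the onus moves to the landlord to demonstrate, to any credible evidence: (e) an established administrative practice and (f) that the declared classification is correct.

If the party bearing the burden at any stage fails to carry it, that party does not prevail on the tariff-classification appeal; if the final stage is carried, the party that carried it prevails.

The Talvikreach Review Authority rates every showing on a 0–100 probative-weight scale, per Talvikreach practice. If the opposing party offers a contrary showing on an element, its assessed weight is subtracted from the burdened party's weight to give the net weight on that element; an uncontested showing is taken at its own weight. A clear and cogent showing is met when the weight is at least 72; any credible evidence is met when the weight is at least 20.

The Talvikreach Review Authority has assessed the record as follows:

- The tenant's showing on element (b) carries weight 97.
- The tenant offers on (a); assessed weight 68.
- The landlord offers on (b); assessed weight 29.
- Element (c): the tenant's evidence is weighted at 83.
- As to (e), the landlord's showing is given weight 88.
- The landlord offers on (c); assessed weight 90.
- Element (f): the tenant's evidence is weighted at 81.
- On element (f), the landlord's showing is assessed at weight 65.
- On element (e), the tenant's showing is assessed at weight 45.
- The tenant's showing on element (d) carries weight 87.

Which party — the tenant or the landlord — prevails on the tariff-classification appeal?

Stage 1 (tenant, a clear and cogent showing, weight is at least 72): (a) 68 < 72 — fails; (b) net 97−29=68 < 72 — fails.
  Not every element is met, so the tenant fails to carry Stage 1.
So the landlord prevails.

landlord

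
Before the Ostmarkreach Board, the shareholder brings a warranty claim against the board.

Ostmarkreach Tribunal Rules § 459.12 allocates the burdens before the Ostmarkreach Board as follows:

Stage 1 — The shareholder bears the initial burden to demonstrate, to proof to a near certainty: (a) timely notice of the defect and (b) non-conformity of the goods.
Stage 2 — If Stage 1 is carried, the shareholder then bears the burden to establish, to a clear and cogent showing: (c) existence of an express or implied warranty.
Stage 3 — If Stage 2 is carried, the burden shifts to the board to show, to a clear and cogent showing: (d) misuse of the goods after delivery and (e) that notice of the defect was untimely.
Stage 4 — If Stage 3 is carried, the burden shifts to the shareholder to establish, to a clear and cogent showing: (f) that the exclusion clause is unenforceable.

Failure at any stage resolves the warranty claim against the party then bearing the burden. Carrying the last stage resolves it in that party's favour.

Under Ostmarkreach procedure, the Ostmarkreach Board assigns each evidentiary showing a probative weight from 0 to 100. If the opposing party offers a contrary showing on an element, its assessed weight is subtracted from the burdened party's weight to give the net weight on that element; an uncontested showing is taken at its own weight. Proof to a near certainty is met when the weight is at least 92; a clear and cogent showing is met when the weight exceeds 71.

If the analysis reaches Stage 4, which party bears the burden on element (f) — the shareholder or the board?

shareholder

Stage 4's rule assigns the burden to the shareholder (to a clear and cogent showing).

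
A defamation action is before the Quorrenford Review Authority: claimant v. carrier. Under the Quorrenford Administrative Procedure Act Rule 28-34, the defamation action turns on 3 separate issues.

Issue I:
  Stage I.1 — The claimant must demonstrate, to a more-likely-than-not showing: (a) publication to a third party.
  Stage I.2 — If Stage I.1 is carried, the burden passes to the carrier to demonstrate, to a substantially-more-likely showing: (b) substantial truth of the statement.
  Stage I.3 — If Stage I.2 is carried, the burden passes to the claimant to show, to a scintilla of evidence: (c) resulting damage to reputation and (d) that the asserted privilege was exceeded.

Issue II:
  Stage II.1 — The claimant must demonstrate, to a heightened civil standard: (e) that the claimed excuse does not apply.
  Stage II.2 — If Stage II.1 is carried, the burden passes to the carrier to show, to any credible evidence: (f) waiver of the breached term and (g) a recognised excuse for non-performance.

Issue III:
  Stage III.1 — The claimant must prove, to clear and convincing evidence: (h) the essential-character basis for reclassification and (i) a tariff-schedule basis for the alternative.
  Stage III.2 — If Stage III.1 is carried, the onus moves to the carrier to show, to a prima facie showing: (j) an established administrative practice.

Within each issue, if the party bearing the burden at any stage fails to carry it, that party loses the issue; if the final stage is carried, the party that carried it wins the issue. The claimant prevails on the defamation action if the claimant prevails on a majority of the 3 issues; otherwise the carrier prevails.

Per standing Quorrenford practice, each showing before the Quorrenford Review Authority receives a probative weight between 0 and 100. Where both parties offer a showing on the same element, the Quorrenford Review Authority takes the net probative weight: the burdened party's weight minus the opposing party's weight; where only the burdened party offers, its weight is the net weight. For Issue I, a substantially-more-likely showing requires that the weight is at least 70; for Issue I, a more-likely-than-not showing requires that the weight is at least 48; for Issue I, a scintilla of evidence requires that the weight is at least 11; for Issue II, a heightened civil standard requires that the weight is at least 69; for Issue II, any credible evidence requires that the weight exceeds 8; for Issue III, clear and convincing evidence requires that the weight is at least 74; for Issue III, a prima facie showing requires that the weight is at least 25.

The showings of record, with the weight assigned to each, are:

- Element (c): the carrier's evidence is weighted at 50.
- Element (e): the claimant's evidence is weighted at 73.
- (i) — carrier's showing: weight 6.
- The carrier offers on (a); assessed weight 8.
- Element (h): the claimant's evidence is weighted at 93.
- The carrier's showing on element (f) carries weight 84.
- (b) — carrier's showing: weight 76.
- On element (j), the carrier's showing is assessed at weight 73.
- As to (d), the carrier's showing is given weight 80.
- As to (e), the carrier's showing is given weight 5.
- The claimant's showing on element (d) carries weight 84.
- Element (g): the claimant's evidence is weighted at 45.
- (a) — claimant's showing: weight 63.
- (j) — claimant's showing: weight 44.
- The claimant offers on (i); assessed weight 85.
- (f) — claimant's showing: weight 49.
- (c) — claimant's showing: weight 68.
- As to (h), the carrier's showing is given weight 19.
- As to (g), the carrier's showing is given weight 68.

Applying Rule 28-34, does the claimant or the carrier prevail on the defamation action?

— Issue I —
Stage I.1 — burden on claimant; standard: a more-likely-than-not showing (weight is at least 48).
    (a): 63 − 8 = 55 ≥ 48 [met]
  The claimant carries Stage I.1; the carrier now bears the burden.
Stage I.2 — burden on carrier; standard: a substantially-more-likely showing (weight is at least 70).
    (b): 76 ≥ 70 [met]
  Stage I.2 carried; the burden shifts to the claimant.
Stage I.3 — burden on claimant; standard: a scintilla of evidence (weight is at least 11).
    (c): 68 − 50 = 18 ≥ 11 [met]
    (d): 84 − 80 = 4 < 11 [not met]
  The claimant does not carry Stage I.3.
The carrier prevails on this issue.
— Issue II —
At Stage II.1 the claimant must meet a heightened civil standard (weight is at least 69): on (e) the weight is 73 less the opposing 5 gives net 68, < 69, so (e) does not meet the standard.
  The claimant does not carry Stage II.1.
The analysis ends at Stage II.1; the carrier prevails on this issue.
— Issue III —
Stage III.1 (claimant, clear and convincing evidence, weight is at least 74): (h) net 93−19=74 ≥ 74 — meets; (i) net 85−6=79 ≥ 74 — meets.
  The claimant carries Stage III.1; the carrier now bears the burden.
Stage III.2 (carrier, a prima facie showing, weight is at least 25): (j) net 73−44=29 ≥ 25 — meets.
  All elements met at the final stage.
Every stage carried; the carrier prevails on this issue.
Per-issue: Issue I → carrier; Issue II → carrier; Issue III → carrier. The claimant must prevail on a majority of issues; overall, the carrier prevails.

carrier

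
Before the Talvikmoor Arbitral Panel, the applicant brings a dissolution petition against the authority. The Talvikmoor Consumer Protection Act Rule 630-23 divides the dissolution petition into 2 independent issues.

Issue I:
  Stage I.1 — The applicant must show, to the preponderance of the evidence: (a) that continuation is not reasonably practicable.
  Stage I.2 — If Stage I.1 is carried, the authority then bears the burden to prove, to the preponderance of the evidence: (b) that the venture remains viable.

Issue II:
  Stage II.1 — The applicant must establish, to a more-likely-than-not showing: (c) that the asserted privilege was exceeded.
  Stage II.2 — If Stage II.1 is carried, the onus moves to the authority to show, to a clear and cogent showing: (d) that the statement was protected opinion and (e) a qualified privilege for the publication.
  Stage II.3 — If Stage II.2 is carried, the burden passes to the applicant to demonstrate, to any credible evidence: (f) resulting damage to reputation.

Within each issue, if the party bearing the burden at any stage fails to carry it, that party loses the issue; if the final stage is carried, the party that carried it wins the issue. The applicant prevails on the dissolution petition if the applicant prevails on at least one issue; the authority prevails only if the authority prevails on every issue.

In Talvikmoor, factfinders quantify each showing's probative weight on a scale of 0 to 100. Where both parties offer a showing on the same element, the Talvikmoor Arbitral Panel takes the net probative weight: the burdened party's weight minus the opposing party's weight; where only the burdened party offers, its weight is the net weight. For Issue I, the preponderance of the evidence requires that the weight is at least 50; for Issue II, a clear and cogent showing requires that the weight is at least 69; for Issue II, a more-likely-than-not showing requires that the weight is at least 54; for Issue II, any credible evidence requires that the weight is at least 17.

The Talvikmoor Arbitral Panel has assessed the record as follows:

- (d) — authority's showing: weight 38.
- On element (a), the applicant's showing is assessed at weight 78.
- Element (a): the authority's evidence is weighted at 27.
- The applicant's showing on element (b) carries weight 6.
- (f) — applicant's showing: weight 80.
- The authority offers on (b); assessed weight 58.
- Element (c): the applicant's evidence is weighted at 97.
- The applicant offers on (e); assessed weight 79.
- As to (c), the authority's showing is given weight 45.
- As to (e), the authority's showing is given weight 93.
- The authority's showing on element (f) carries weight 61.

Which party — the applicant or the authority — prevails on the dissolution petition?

authority

— Issue I —
At Stage I.1 the applicant must meet the preponderance of the evidence (weight is at least 50): on (a) the weight is 78 less the opposing 27 gives net 51, ≥ 50, so (a) meets the standard.
  The applicant carries Stage I.1; the authority now bears the burden.
At Stage I.2 the authority must meet the preponderance of the evidence (weight is at least 50): on (b) the weight is 58 less the opposing 6 gives net 52, ≥ 50, so (b) meets the standard.
  Stage I.2 carried; the final stage is satisfied.
Every stage carried; the authority prevails on this issue.
— Issue II —
Stage II.1 — burden on applicant; standard: a more-likely-than-not showing (weight is at least 54).
    (c): 97 − 45 = 52 < 54 [not met]
  The applicant does not carry Stage II.1.
The analysis ends at Stage II.1; the authority prevails on this issue.
Per-issue: Issue I → authority; Issue II → authority. The applicant must prevail on at least one issue; overall, the authority prevails.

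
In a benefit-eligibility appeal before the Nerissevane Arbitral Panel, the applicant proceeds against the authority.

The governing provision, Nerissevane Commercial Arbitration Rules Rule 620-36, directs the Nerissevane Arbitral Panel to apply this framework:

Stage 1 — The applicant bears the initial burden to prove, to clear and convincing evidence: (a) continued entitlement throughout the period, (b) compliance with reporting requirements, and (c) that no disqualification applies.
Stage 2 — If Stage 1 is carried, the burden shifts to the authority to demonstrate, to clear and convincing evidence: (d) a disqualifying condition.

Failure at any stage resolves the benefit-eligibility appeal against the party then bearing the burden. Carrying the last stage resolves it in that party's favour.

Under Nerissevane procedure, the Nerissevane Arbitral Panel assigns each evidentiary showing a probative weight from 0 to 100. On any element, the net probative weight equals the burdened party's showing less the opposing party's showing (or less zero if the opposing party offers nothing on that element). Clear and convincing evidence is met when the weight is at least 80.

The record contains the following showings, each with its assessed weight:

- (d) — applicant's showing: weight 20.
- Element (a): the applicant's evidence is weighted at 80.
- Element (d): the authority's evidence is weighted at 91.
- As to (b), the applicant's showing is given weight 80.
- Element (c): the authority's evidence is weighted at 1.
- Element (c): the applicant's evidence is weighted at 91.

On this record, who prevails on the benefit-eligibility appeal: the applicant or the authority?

applicant

Stage 1 — burden on applicant; standard: clear and convincing evidence (weight is at least 80).
    (a): 80 ≥ 80 [met]
    (b): 80 ≥ 80 [met]
    (c): 91 − 1 = 90 ≥ 80 [met]
  All elements met. The burden passes to the authority.
Stage 2 — burden on authority; standard: clear and convincing evidence (weight is at least 80).
    (d): 91 − 20 = 71 < 80 [not met]
  The authority does not carry Stage 2.
So the applicant prevails.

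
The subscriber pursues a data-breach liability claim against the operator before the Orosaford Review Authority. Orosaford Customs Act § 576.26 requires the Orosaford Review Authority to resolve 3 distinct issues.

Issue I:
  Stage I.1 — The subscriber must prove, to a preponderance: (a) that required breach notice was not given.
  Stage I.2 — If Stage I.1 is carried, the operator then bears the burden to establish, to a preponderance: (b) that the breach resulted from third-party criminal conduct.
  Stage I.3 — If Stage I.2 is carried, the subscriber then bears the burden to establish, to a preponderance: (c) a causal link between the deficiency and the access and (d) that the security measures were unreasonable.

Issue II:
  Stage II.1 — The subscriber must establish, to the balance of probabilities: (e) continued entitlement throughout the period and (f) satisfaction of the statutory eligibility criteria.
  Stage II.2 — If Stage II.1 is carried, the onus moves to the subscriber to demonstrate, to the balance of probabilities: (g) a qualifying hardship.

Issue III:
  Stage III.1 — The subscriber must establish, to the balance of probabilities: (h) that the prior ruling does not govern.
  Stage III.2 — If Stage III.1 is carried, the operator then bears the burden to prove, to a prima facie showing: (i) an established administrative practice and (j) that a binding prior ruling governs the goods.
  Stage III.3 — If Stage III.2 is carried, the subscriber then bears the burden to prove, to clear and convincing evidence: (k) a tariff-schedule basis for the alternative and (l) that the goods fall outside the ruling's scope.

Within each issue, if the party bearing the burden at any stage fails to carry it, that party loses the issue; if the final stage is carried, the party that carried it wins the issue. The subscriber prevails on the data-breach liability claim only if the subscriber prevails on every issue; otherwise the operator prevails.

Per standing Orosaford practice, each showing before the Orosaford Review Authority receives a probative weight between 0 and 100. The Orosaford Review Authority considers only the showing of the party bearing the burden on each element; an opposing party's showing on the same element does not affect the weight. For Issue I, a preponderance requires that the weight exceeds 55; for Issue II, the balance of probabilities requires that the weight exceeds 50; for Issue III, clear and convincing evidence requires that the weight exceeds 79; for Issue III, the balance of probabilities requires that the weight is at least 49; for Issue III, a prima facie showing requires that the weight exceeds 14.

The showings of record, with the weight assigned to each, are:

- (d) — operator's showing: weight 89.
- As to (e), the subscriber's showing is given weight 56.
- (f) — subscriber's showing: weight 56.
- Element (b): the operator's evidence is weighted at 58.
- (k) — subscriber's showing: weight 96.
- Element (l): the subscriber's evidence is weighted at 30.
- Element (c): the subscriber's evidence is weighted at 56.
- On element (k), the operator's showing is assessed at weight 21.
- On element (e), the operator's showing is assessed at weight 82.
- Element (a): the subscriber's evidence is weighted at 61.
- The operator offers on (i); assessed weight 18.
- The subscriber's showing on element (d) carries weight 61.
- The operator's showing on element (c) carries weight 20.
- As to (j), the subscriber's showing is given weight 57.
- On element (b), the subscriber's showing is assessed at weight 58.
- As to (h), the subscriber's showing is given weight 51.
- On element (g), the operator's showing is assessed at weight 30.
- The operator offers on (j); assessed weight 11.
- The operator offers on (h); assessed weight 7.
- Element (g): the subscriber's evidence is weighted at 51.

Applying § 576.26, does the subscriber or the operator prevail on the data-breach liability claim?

— Issue I —
At Stage I.1 the subscriber must meet a preponderance (weight exceeds 55): on (a) the weight is 61, > 55, so (a) meets the standard.
  The subscriber carries Stage I.1; the operator now bears the burden.
At Stage I.2 the operator must meet a preponderance (weight exceeds 55): on (b) the weight is 58 (the subscriber's 58 is given no effect), > 55, so (b) meets the standard.
  All elements met. The burden passes to the subscriber.
At Stage I.3 the subscriber must meet a preponderance (weight exceeds 55): on (c) the weight is 56 (the operator's 20 is given no effect), which does exceed 55, so (c) meets the standard; on (d) the weight is 61 (the operator's 89 is given no effect), > 55, so (d) meets the standard.
  Stage I.3 carried; the final stage is satisfied.
Every stage carried; the subscriber prevails on this issue.
— Issue II —
Stage II.1 (subscriber, the balance of probabilities, weight exceeds 50): (e) 56 (operator's 82 disregarded) > 50 — meets; (f) 56 > 50 — meets.
  Stage II.1 carried; the burden remains with the subscriber.
Stage II.2 (subscriber, the balance of probabilities, weight exceeds 50): (g) 51 (operator's 30 disregarded) > 50 — meets.
  All elements met at the final stage.
Every stage carried; the subscriber prevails on this issue.
— Issue III —
Stage III.1 — burden on subscriber; standard: the balance of probabilities (weight is at least 49).
    (h): 51 (operator's 7 disregarded) ≥ 49 [met]
  Stage III.1 carried; the burden shifts to the operator.
Stage III.2 — burden on operator; standard: a prima facie showing (weight exceeds 14).
    (i): 18 > 14 [met]
    (j): 11 (subscriber's 57 disregarded) ≤ 14 [not met]
  Not every element is met, so the operator fails to carry Stage III.2.
The subscriber prevails on this issue.
Per-issue: Issue I → subscriber; Issue II → subscriber; Issue III → subscriber. The subscriber must prevail on every issue; overall, the subscriber prevails.

subscriber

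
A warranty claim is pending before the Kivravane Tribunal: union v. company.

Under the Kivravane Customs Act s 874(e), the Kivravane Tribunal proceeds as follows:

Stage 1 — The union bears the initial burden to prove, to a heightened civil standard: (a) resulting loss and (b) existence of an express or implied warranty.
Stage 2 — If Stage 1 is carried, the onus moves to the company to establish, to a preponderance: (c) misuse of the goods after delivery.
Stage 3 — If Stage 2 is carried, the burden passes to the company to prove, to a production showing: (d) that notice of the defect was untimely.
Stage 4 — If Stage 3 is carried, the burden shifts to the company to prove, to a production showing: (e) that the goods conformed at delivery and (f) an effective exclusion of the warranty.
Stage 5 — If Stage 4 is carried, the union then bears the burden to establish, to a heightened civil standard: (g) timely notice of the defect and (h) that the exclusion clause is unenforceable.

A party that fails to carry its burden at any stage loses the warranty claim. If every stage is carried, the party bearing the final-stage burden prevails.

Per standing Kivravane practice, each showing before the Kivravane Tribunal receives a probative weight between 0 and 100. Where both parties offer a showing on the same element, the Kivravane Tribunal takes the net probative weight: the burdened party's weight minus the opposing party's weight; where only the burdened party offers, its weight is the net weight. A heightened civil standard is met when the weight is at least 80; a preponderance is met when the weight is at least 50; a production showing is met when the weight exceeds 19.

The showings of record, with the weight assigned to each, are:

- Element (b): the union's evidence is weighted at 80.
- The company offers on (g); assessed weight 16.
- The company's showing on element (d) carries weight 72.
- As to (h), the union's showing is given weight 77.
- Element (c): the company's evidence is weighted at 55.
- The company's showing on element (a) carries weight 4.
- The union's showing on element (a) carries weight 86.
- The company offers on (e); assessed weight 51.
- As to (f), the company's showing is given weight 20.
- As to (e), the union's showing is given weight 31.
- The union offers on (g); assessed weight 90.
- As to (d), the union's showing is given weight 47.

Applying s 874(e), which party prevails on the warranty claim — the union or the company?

company

At Stage 1 the union must meet a heightened civil standard (weight is at least 80): on (a) the weight is 86 less the opposing 4 gives net 82, ≥ 80, so (a) meets the standard; on (b) the weight is 80, which does reach 80, so (b) meets the standard.
  All elements met. The burden passes to the company.
At Stage 2 the company must meet a preponderance (weight is at least 50): on (c) the weight is 55, which does reach 50, so (c) meets the standard.
  All elements met. The company retains the burden for Stage 3.
At Stage 3 the company must meet a production showing (weight exceeds 19): on (d) the weight is 72 less the opposing 47 gives net 25, which does exceed 19, so (d) meets the standard.
  All elements met. The company retains the burden for Stage 4.
At Stage 4 the company must meet a production showing (weight exceeds 19): on (e) the weight is 51 less the opposing 31 gives net 20, > 19, so (e) meets the standard; on (f) the weight is 20, which does exceed 19, so (f) meets the standard.
  The company carries Stage 4; the union now bears the burden.
At Stage 5 the union must meet a heightened civil standard (weight is at least 80): on (g) the weight is 90 less the opposing 16 gives net 74, < 80, so (g) does not meet the standard; on (h) the weight is 77, which does not reach 80, so (h) does not meet the standard.
  Not every element is met, so the union fails to carry Stage 5.
The analysis ends at Stage 5; the company prevails.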